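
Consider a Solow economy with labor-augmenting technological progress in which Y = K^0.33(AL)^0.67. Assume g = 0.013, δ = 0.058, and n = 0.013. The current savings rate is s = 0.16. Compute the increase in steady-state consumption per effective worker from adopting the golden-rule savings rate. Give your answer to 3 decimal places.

Δc ≈ 0.161

The effective depreciation rate is n + g + δ = 0.013 + 0.013 + 0.058 = 0.084.
Current steady state (s = 0.16): k* = (0.16/0.084)^(1/0.67) ≈ 2.6162, y* = 2.6162^0.33 ≈ 1.3735, c* = (1−0.16)·1.3735 ≈ 1.1537.
Maximizing c = f(k) − (n+g+δ)·k gives f'(k) = n+g+δ, i.e. 0.33·k^(0.33−1) = 0.084, so k_gold = (0.33/0.084)^(1/0.67) ≈ 7.7076.
y_gold = 7.7076^0.33 ≈ 1.9619, c_gold = y_gold − 0.084·k_gold ≈ 1.3145.
Gain: Δc = 1.3145 − 1.1537 ≈ 0.1607.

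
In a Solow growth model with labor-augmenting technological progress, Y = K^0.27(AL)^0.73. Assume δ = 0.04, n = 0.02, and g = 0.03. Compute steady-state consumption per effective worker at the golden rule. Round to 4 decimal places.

n + g + δ = 0.02 + 0.03 + 0.04 = 0.09.
At the golden rule the marginal product of capital equals n+g+δ: 0.27·k^(0.27−1) = 0.09. Solving, k_gold = (0.27/0.09)^(1/0.73) ≈ 4.5039.
y_gold = 4.5039^0.27 ≈ 1.5013.
c_gold = y_gold − (n+g+δ)·k_gold = 1.5013 − 0.09·4.5039 ≈ 1.0960.

c_gold ≈ 1.0960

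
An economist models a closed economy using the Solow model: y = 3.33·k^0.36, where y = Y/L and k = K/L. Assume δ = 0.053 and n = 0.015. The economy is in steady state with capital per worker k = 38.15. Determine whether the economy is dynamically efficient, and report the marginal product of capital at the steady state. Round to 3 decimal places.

Capital per worker breaks even when investment replaces (n + δ)·k; here n + δ = 0.068.
MPK = 0.36·3.33·k^(0.36−1) = 0.36·3.33·38.15^(-0.64) ≈ 0.1166.
MPK > 0.068, so the economy is dynamically efficient (under-saving).

dynamically efficient; MPK ≈ 0.117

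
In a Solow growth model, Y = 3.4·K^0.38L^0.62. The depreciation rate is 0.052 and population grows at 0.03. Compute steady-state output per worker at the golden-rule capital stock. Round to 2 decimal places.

y_gold ≈ 18.42

Break-even investment rate: n + δ = 0.03 + 0.052 = 0.082.
Golden rule sets MPK = n+δ: 0.38·3.4·k^(0.38−1) = 0.082, so k_gold = (0.38·3.4/0.082)^(1/0.62) ≈ 85.3825.
Output: y_gold = 3.4·k_gold^0.38 = 3.4·85.3825^0.38 ≈ 18.4246.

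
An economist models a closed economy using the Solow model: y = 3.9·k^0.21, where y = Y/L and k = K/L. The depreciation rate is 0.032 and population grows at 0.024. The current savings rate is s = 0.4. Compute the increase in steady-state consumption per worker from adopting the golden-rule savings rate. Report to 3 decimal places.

Δc ≈ 0.620

Capital per worker breaks even when investment replaces (n + δ)·k; here n + δ = 0.056.
Current steady state (s = 0.4): k* = (0.4·3.9/0.056)^(1/0.79) ≈ 67.4580, y* = 3.9·67.4580^0.21 ≈ 9.4441, c* = (1−0.4)·9.4441 ≈ 5.6665.
Maximizing c = f(k) − (n+δ)·k gives f'(k) = n+δ, i.e. 0.21·3.9·k^(0.21−1) = 0.056, so k_gold = (0.21·3.9/0.056)^(1/0.79) ≈ 29.8404.
y_gold = 3.9·29.8404^0.21 ≈ 7.9574, c_gold = y_gold − 0.056·k_gold ≈ 6.2864.
Gain: Δc = 6.2864 − 5.6665 ≈ 0.6199.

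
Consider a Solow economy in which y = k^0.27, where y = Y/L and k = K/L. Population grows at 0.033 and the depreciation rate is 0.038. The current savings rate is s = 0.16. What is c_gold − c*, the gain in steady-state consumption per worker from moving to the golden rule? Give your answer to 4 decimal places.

Break-even investment rate: n + δ = 0.033 + 0.038 = 0.071.
Current steady state (s = 0.16): k* = (0.16/0.071)^(1/0.73) ≈ 3.0435, y* = 3.0435^0.27 ≈ 1.3505, c* = (1−0.16)·1.3505 ≈ 1.1345.
Golden rule sets MPK = n+δ: 0.27·k^(0.27−1) = 0.071, so k_gold = (0.27/0.071)^(1/0.73) ≈ 6.2325.
y_gold = 6.2325^0.27 ≈ 1.6389, c_gold = y_gold − 0.071·k_gold ≈ 1.1964.
Gain: Δc = 1.1964 − 1.1345 ≈ 0.0620.

Δc ≈ 0.0620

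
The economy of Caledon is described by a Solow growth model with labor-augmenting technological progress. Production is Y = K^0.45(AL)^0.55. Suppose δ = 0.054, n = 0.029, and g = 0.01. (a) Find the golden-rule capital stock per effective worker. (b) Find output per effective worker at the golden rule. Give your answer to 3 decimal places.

Capital per effective worker breaks even when investment replaces (n + g + δ)·k; here n + g + δ = 0.093.
Setting f'(k) = n+g+δ gives 0.45·k^(0.45−1) = 0.093, hence k_gold = (0.45/0.093)^(1/0.55) ≈ 17.5777.
y_gold = 17.5777^0.45 ≈ 3.6327.

(a) k_gold ≈ 17.578; (b) y_gold ≈ 3.633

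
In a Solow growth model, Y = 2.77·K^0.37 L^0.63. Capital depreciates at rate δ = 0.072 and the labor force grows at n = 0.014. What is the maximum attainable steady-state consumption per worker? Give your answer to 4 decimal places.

c_gold ≈ 7.4794

The effective depreciation rate is n + δ = 0.014 + 0.072 = 0.086.
Maximizing c = f(k) − (n+δ)·k gives f'(k) = n+δ, i.e. 0.37·2.77·k^(0.37−1) = 0.086, so k_gold = (0.37·2.77/0.086)^(1/0.63) ≈ 51.0772.
y_gold = 2.77·51.0772^0.37 ≈ 11.8720.
c_gold = y_gold − (n+δ)·k_gold = 11.8720 − 0.086·51.0772 ≈ 7.4794.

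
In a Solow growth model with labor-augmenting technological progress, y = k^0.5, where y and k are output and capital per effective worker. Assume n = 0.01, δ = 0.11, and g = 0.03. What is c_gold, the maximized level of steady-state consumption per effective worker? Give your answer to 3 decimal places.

n + g + δ = 0.01 + 0.03 + 0.11 = 0.15.
Golden rule sets MPK = n+g+δ: 0.5·k^(0.5−1) = 0.15, so k_gold = (0.5/0.15)^(1/0.5) ≈ 11.1111.
y_gold = 11.1111^0.5 ≈ 3.3333.
c_gold = y_gold − (n+g+δ)·k_gold = 3.3333 − 0.15·11.1111 ≈ 1.6667.

c_gold ≈ 1.667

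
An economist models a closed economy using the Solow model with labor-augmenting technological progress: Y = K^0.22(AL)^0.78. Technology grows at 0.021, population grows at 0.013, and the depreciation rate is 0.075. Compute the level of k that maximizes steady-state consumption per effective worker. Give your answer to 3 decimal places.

k_gold ≈ 2.460

The effective depreciation rate is n + g + δ = 0.013 + 0.021 + 0.075 = 0.109.
Setting f'(k) = n+g+δ gives 0.22·k^(0.22−1) = 0.109, hence k_gold = (0.22/0.109)^(1/0.78) ≈ 2.4605.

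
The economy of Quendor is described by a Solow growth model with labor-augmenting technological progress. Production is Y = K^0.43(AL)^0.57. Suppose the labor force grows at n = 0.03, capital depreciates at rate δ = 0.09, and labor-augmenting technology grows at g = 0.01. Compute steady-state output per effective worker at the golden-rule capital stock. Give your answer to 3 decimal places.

Break-even investment rate: n + g + δ = 0.03 + 0.01 + 0.09 = 0.13.
Golden rule sets MPK = n+g+δ: 0.43·k^(0.43−1) = 0.13, so k_gold = (0.43/0.13)^(1/0.57) ≈ 8.1554.
Output: y_gold = k_gold^0.43 = 8.1554^0.43 ≈ 2.4656.

y_gold ≈ 2.466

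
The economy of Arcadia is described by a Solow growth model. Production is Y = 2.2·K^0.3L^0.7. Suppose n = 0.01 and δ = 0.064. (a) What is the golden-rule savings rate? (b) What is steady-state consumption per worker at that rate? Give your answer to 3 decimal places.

(a) s_gold = 0.300; (b) c_gold ≈ 3.934

n + δ = 0.01 + 0.064 = 0.074.
For Cobb-Douglas, s_gold equals capital's share: s_gold = 0.3.
At the golden rule the marginal product of capital equals n+δ: 0.3·2.2·k^(0.3−1) = 0.074. Solving, k_gold = (0.3·2.2/0.074)^(1/0.7) ≈ 22.7818.
y_gold = 2.2·22.7818^0.3 ≈ 5.6195; c_gold = (1−0.3)·y_gold ≈ 3.9337.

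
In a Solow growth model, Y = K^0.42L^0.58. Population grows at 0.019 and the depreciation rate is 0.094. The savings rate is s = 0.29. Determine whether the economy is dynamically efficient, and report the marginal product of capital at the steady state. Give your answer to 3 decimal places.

dynamically efficient; MPK ≈ 0.164

Break-even investment rate: n + δ = 0.019 + 0.094 = 0.113.
Steady-state k*: s·k^0.42 = 0.113·k gives k* = (0.29/0.113)^(1/0.58) ≈ 5.0784.
MPK = 0.42·5.0784^(-0.58) ≈ 0.1637.
MPK > n+δ = 0.113, so the economy is dynamically efficient (under-saving).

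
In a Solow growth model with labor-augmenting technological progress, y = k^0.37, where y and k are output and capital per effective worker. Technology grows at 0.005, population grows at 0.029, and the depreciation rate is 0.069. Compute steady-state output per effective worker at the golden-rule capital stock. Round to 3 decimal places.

y_gold ≈ 2.119

n + g + δ = 0.029 + 0.005 + 0.069 = 0.103.
Setting f'(k) = n+g+δ gives 0.37·k^(0.37−1) = 0.103, hence k_gold = (0.37/0.103)^(1/0.63) ≈ 7.6126.
Output: y_gold = k_gold^0.37 = 7.6126^0.37 ≈ 2.1192.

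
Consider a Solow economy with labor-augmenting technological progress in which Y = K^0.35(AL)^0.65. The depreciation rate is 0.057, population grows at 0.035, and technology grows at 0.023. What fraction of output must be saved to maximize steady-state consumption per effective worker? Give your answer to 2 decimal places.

Break-even investment rate: n + g + δ = 0.035 + 0.023 + 0.057 = 0.115.
At the golden rule MPK = n+g+δ, and in any Cobb-Douglas steady state s = (n+g+δ)·k/y = MPK·k/y = capital's share 0.35.

s_gold = 0.35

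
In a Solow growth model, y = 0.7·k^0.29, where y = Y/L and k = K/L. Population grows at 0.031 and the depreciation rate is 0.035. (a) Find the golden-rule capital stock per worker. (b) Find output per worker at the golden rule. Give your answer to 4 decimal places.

Capital per worker breaks even when investment replaces (n + δ)·k; here n + δ = 0.066.
Setting f'(k) = n+δ gives 0.29·0.7·k^(0.29−1) = 0.066, hence k_gold = (0.29·0.7/0.066)^(1/0.71) ≈ 4.8669.
y_gold = 0.7·4.8669^0.29 ≈ 1.1076.

(a) k_gold ≈ 4.8669; (b) y_gold ≈ 1.1076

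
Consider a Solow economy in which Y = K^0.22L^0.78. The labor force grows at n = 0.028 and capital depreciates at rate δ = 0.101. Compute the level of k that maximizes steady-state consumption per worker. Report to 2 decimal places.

k_gold ≈ 1.98

Capital per worker breaks even when investment replaces (n + δ)·k; here n + δ = 0.129.
Golden rule sets MPK = n+δ: 0.22·k^(0.22−1) = 0.129, so k_gold = (0.22/0.129)^(1/0.78) ≈ 1.9825.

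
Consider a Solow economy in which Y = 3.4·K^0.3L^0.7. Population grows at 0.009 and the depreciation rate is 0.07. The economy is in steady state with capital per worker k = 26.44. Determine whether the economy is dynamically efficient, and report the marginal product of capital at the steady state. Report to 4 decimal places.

n + δ = 0.009 + 0.07 = 0.079.
MPK = 0.3·3.4·k^(0.3−1) = 0.3·3.4·26.44^(-0.7) ≈ 0.1030.
MPK > 0.079, so the economy is dynamically efficient (under-saving).

dynamically efficient; MPK ≈ 0.1030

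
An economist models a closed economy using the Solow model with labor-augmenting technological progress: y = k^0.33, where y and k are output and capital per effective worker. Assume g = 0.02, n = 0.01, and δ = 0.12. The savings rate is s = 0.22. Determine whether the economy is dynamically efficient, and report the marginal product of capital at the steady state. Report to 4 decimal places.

dynamically efficient; MPK ≈ 0.2250

Capital per effective worker breaks even when investment replaces (n + g + δ)·k; here n + g + δ = 0.15.
Steady-state k*: s·k^0.33 = 0.15·k gives k* = (0.22/0.15)^(1/0.67) ≈ 1.7712.
MPK = 0.33·1.7712^(-0.67) ≈ 0.2250.
MPK > n+g+δ = 0.15, so the economy is dynamically efficient (under-saving).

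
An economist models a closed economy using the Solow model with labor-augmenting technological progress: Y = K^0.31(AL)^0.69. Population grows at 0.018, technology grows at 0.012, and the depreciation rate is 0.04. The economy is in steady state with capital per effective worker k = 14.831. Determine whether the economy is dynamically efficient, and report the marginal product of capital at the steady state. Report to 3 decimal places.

n + g + δ = 0.018 + 0.012 + 0.04 = 0.07.
MPK = 0.31·k^(0.31−1) = 0.31·14.831^(-0.69) ≈ 0.0482.
MPK < 0.07, so the economy is dynamically inefficient (over-saving).

dynamically inefficient; MPK ≈ 0.048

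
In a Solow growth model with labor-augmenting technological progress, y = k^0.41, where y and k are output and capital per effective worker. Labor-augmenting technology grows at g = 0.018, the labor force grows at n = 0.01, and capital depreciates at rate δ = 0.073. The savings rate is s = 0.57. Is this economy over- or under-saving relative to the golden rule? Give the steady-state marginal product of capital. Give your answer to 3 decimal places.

Capital per effective worker breaks even when investment replaces (n + g + δ)·k; here n + g + δ = 0.101.
Steady-state k*: s·k^0.41 = 0.101·k gives k* = (0.57/0.101)^(1/0.59) ≈ 18.7854.
MPK = 0.41·18.7854^(-0.59) ≈ 0.0726.
MPK < n+g+δ = 0.101, so the economy is dynamically inefficient (over-saving).

over-saving; MPK ≈ 0.073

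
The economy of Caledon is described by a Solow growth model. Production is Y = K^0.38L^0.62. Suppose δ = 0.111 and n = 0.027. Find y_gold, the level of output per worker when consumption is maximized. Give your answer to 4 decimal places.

y_gold ≈ 1.8605

Capital per worker breaks even when investment replaces (n + δ)·k; here n + δ = 0.138.
At the golden rule the marginal product of capital equals n+δ: 0.38·k^(0.38−1) = 0.138. Solving, k_gold = (0.38/0.138)^(1/0.62) ≈ 5.1230.
Output: y_gold = k_gold^0.38 = 5.1230^0.38 ≈ 1.8605.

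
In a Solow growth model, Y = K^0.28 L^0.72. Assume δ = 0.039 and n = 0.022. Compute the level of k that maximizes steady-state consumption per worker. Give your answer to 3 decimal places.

The effective depreciation rate is n + δ = 0.022 + 0.039 = 0.061.
At the golden rule the marginal product of capital equals n+δ: 0.28·k^(0.28−1) = 0.061. Solving, k_gold = (0.28/0.061)^(1/0.72) ≈ 8.3024.

k_gold ≈ 8.302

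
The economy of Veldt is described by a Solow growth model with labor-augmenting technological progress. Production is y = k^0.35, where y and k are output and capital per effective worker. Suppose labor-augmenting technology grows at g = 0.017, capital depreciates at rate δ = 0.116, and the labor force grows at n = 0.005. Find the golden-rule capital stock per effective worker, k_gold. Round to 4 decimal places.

Capital per effective worker breaks even when investment replaces (n + g + δ)·k; here n + g + δ = 0.138.
Maximizing c = f(k) − (n+g+δ)·k gives f'(k) = n+g+δ, i.e. 0.35·k^(0.35−1) = 0.138, so k_gold = (0.35/0.138)^(1/0.65) ≈ 4.1863.

k_gold ≈ 4.1863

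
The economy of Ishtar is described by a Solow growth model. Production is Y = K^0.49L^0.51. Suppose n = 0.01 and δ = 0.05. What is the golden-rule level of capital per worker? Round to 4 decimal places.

Break-even investment rate: n + δ = 0.01 + 0.05 = 0.06.
Golden rule sets MPK = n+δ: 0.49·k^(0.49−1) = 0.06, so k_gold = (0.49/0.06)^(1/0.51) ≈ 61.4219.

k_gold ≈ 61.4219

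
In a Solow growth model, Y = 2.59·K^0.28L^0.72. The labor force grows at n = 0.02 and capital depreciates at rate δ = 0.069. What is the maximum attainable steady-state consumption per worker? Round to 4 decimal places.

Capital per worker breaks even when investment replaces (n + δ)·k; here n + δ = 0.089.
Golden rule sets MPK = n+δ: 0.28·2.59·k^(0.28−1) = 0.089, so k_gold = (0.28·2.59/0.089)^(1/0.72) ≈ 18.4235.
y_gold = 2.59·18.4235^0.28 ≈ 5.8560.
c_gold = y_gold − (n+δ)·k_gold = 5.8560 − 0.089·18.4235 ≈ 4.2163.

c_gold ≈ 4.2163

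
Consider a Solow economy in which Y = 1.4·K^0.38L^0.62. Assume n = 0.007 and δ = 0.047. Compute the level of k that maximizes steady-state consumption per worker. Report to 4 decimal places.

k_gold ≈ 40.0358

n + δ = 0.007 + 0.047 = 0.054.
Setting f'(k) = n+δ gives 0.38·1.4·k^(0.38−1) = 0.054, hence k_gold = (0.38·1.4/0.054)^(1/0.62) ≈ 40.0358.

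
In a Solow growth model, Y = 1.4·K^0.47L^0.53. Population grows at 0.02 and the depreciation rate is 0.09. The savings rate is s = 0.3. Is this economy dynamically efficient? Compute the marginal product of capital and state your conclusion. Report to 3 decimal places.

n + δ = 0.02 + 0.09 = 0.11.
Steady-state k*: s·A·k^0.47 = 0.11·k gives k* = (0.3·1.4/0.11)^(1/0.53) ≈ 12.5269.
MPK = 0.47·1.4·12.5269^(-0.53) ≈ 0.1723.
MPK > n+δ = 0.11, so the economy is dynamically efficient (under-saving).

dynamically efficient; MPK ≈ 0.172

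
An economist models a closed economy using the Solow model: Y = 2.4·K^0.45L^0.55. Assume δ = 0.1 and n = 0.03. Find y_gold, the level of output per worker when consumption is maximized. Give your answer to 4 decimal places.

y_gold ≈ 13.5679

The effective depreciation rate is n + δ = 0.03 + 0.1 = 0.13.
Golden rule sets MPK = n+δ: 0.45·2.4·k^(0.45−1) = 0.13, so k_gold = (0.45·2.4/0.13)^(1/0.55) ≈ 46.9659.
Output: y_gold = 2.4·k_gold^0.45 = 2.4·46.9659^0.45 ≈ 13.5679.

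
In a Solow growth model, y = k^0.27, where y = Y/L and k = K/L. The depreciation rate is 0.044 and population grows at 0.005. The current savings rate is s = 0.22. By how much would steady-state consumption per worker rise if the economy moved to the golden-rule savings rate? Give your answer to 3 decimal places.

Δc ≈ 0.013

Break-even investment rate: n + δ = 0.005 + 0.044 = 0.049.
Current steady state (s = 0.22): k* = (0.22/0.049)^(1/0.73) ≈ 7.8246, y* = 7.8246^0.27 ≈ 1.7427, c* = (1−0.22)·1.7427 ≈ 1.3593.
Golden rule sets MPK = n+δ: 0.27·k^(0.27−1) = 0.049, so k_gold = (0.27/0.049)^(1/0.73) ≈ 10.3585.
y_gold = 10.3585^0.27 ≈ 1.8799, c_gold = y_gold − 0.049·k_gold ≈ 1.3723.
Gain: Δc = 1.3723 − 1.3593 ≈ 0.0130.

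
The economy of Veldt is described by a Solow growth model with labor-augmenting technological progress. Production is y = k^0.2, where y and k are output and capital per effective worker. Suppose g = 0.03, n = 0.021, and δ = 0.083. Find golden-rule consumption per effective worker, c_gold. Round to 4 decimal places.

Break-even investment rate: n + g + δ = 0.021 + 0.03 + 0.083 = 0.134.
Maximizing c = f(k) − (n+g+δ)·k gives f'(k) = n+g+δ, i.e. 0.2·k^(0.2−1) = 0.134, so k_gold = (0.2/0.134)^(1/0.8) ≈ 1.6497.
y_gold = 1.6497^0.2 ≈ 1.1053.
c_gold = y_gold − (n+g+δ)·k_gold = 1.1053 − 0.134·1.6497 ≈ 0.8842.

c_gold ≈ 0.8842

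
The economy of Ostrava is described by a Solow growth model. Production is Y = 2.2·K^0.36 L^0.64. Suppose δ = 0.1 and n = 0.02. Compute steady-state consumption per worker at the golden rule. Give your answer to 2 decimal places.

c_gold ≈ 4.07

n + δ = 0.02 + 0.1 = 0.12.
Setting f'(k) = n+δ gives 0.36·2.2·k^(0.36−1) = 0.12, hence k_gold = (0.36·2.2/0.12)^(1/0.64) ≈ 19.0782.
y_gold = 2.2·19.0782^0.36 ≈ 6.3594.
c_gold = y_gold − (n+δ)·k_gold = 6.3594 − 0.12·19.0782 ≈ 4.0700.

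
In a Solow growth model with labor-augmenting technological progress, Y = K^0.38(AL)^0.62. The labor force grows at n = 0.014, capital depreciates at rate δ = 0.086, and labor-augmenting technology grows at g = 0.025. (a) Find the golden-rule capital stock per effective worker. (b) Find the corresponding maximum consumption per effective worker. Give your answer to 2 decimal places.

(a) k_gold ≈ 6.01; (b) c_gold ≈ 1.23

The effective depreciation rate is n + g + δ = 0.014 + 0.025 + 0.086 = 0.125.
Setting f'(k) = n+g+δ gives 0.38·k^(0.38−1) = 0.125, hence k_gold = (0.38/0.125)^(1/0.62) ≈ 6.0094.
y_gold = 6.0094^0.38 ≈ 1.9768; c_gold = y_gold − 0.125·k_gold ≈ 1.2256.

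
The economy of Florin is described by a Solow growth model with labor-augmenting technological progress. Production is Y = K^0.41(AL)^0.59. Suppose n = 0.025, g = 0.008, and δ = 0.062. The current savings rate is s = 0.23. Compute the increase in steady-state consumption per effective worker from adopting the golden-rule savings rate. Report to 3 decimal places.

Δc ≈ 0.206

n + g + δ = 0.025 + 0.008 + 0.062 = 0.095.
Current steady state (s = 0.23): k* = (0.23/0.095)^(1/0.59) ≈ 4.4756, y* = 4.4756^0.41 ≈ 1.8486, c* = (1−0.23)·1.8486 ≈ 1.4234.
At the golden rule the marginal product of capital equals n+g+δ: 0.41·k^(0.41−1) = 0.095. Solving, k_gold = (0.41/0.095)^(1/0.59) ≈ 11.9227.
y_gold = 11.9227^0.41 ≈ 2.7626, c_gold = y_gold − 0.095·k_gold ≈ 1.6299.
Gain: Δc = 1.6299 − 1.4234 ≈ 0.2065.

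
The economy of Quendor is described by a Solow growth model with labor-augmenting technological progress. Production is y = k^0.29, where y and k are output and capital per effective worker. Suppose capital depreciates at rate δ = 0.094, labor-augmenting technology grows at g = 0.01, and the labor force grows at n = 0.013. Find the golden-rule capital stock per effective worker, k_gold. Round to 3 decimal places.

The effective depreciation rate is n + g + δ = 0.013 + 0.01 + 0.094 = 0.117.
Maximizing c = f(k) − (n+g+δ)·k gives f'(k) = n+g+δ, i.e. 0.29·k^(0.29−1) = 0.117, so k_gold = (0.29/0.117)^(1/0.71) ≈ 3.5911.

k_gold ≈ 3.591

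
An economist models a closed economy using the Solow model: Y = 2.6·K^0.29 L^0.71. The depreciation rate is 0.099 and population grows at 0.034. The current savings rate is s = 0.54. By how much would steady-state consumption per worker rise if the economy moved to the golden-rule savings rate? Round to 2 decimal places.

The effective depreciation rate is n + δ = 0.034 + 0.099 = 0.133.
Current steady state (s = 0.54): k* = (0.54·2.6/0.133)^(1/0.71) ≈ 27.6421, y* = 2.6·27.6421^0.29 ≈ 6.8081, c* = (1−0.54)·6.8081 ≈ 3.1317.
Setting f'(k) = n+δ gives 0.29·2.6·k^(0.29−1) = 0.133, hence k_gold = (0.29·2.6/0.133)^(1/0.71) ≈ 11.5158.
y_gold = 2.6·11.5158^0.29 ≈ 5.2814, c_gold = y_gold − 0.133·k_gold ≈ 3.7498.
Gain: Δc = 3.7498 − 3.1317 ≈ 0.6180.

Δc ≈ 0.62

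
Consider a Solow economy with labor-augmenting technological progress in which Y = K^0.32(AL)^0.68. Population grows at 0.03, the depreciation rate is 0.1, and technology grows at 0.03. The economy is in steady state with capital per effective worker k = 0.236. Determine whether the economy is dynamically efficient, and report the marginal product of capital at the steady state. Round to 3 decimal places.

dynamically efficient; MPK ≈ 0.854

Capital per effective worker breaks even when investment replaces (n + g + δ)·k; here n + g + δ = 0.16.
MPK = 0.32·k^(0.32−1) = 0.32·0.236^(-0.68) ≈ 0.8542.
MPK > 0.16, so the economy is dynamically efficient (under-saving).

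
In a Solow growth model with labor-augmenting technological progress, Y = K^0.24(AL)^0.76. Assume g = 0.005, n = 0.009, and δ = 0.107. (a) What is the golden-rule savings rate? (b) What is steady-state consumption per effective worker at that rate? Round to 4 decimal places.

(a) s_gold = 0.2400; (b) c_gold ≈ 0.9435

Capital per effective worker breaks even when investment replaces (n + g + δ)·k; here n + g + δ = 0.121.
For Cobb-Douglas, s_gold equals capital's share: s_gold = 0.24.
Setting f'(k) = n+g+δ gives 0.24·k^(0.24−1) = 0.121, hence k_gold = (0.24/0.121)^(1/0.76) ≈ 2.4624.
y_gold = 2.4624^0.24 ≈ 1.2414; c_gold = (1−0.24)·y_gold ≈ 0.9435.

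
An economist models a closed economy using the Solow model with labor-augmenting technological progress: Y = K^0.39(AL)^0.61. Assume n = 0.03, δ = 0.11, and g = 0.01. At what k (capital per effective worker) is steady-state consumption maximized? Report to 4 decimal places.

k_gold ≈ 4.7894

n + g + δ = 0.03 + 0.01 + 0.11 = 0.15.
At the golden rule the marginal product of capital equals n+g+δ: 0.39·k^(0.39−1) = 0.15. Solving, k_gold = (0.39/0.15)^(1/0.61) ≈ 4.7894.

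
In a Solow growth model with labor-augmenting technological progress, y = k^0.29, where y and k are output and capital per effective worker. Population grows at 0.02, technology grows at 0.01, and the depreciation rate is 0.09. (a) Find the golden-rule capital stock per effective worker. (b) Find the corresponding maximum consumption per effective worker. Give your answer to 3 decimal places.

(a) k_gold ≈ 3.465; (b) c_gold ≈ 1.018

The effective depreciation rate is n + g + δ = 0.02 + 0.01 + 0.09 = 0.12.
Maximizing c = f(k) − (n+g+δ)·k gives f'(k) = n+g+δ, i.e. 0.29·k^(0.29−1) = 0.12, so k_gold = (0.29/0.12)^(1/0.71) ≈ 3.4653.
y_gold = 3.4653^0.29 ≈ 1.4339; c_gold = y_gold − 0.12·k_gold ≈ 1.0181.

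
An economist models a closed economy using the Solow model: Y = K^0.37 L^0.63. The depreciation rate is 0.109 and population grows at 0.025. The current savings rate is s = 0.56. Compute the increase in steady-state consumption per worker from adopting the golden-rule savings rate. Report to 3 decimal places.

Δc ≈ 0.125

Capital per worker breaks even when investment replaces (n + δ)·k; here n + δ = 0.134.
Current steady state (s = 0.56): k* = (0.56/0.134)^(1/0.63) ≈ 9.6794, y* = 9.6794^0.37 ≈ 2.3161, c* = (1−0.56)·2.3161 ≈ 1.0191.
Setting f'(k) = n+δ gives 0.37·k^(0.37−1) = 0.134, hence k_gold = (0.37/0.134)^(1/0.63) ≈ 5.0136.
y_gold = 5.0136^0.37 ≈ 1.8158, c_gold = y_gold − 0.134·k_gold ≈ 1.1439.
Gain: Δc = 1.1439 − 1.0191 ≈ 0.1248.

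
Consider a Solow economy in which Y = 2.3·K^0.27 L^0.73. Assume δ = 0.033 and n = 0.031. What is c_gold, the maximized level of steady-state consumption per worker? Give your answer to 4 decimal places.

c_gold ≈ 3.8911

Capital per worker breaks even when investment replaces (n + δ)·k; here n + δ = 0.064.
Golden rule sets MPK = n+δ: 0.27·2.3·k^(0.27−1) = 0.064, so k_gold = (0.27·2.3/0.064)^(1/0.73) ≈ 22.4871.
y_gold = 2.3·22.4871^0.27 ≈ 5.3303.
c_gold = y_gold − (n+δ)·k_gold = 5.3303 − 0.064·22.4871 ≈ 3.8911.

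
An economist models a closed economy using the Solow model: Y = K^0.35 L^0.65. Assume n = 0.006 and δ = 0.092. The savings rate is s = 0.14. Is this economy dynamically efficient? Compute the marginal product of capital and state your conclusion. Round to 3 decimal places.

Break-even investment rate: n + δ = 0.006 + 0.092 = 0.098.
Steady-state k*: s·k^0.35 = 0.098·k gives k* = (0.14/0.098)^(1/0.65) ≈ 1.7311.
MPK = 0.35·1.7311^(-0.65) ≈ 0.2450.
MPK > n+δ = 0.098, so the economy is dynamically efficient (under-saving).

dynamically efficient; MPK ≈ 0.245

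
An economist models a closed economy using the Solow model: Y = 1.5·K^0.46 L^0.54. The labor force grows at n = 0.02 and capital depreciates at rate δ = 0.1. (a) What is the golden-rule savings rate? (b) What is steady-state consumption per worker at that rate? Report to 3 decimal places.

(a) s_gold = 0.460; (b) c_gold ≈ 3.594

The effective depreciation rate is n + δ = 0.02 + 0.1 = 0.12.
For Cobb-Douglas, s_gold equals capital's share: s_gold = 0.46.
Maximizing c = f(k) − (n+δ)·k gives f'(k) = n+δ, i.e. 0.46·1.5·k^(0.46−1) = 0.12, so k_gold = (0.46·1.5/0.12)^(1/0.54) ≈ 25.5148.
y_gold = 1.5·25.5148^0.46 ≈ 6.6560; c_gold = (1−0.46)·y_gold ≈ 3.5943.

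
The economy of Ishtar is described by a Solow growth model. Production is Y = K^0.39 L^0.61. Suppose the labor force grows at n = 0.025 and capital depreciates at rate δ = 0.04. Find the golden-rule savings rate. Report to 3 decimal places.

n + δ = 0.025 + 0.04 = 0.065.
At the golden rule MPK = n+δ, and in any Cobb-Douglas steady state s = (n+δ)·k/y = MPK·k/y = capital's share 0.39.

s_gold = 0.390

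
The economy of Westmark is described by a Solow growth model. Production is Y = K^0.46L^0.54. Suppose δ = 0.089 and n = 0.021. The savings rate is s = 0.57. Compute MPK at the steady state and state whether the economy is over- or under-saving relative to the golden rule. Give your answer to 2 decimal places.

Capital per worker breaks even when investment replaces (n + δ)·k; here n + δ = 0.11.
Steady-state k*: s·k^0.46 = 0.11·k gives k* = (0.57/0.11)^(1/0.54) ≈ 21.0434.
MPK = 0.46·21.0434^(-0.54) ≈ 0.0888.
MPK < n+δ = 0.11, so the economy is dynamically inefficient (over-saving).

over-saving; MPK ≈ 0.09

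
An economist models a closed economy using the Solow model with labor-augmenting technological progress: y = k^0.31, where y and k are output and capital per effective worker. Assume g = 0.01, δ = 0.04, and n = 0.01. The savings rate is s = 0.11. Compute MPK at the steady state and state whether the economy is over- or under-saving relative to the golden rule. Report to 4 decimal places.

Capital per effective worker breaks even when investment replaces (n + g + δ)·k; here n + g + δ = 0.06.
Steady-state k*: s·k^0.31 = 0.06·k gives k* = (0.11/0.06)^(1/0.69) ≈ 2.4072.
MPK = 0.31·2.4072^(-0.69) ≈ 0.1691.
MPK > n+g+δ = 0.06, so the economy is dynamically efficient (under-saving).

under-saving; MPK ≈ 0.1691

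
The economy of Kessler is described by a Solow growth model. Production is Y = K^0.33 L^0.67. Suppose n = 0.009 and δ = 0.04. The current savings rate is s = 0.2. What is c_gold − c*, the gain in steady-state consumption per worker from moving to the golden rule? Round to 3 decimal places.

Δc ≈ 0.115

Capital per worker breaks even when investment replaces (n + δ)·k; here n + δ = 0.049.
Current steady state (s = 0.2): k* = (0.2/0.049)^(1/0.67) ≈ 8.1600, y* = 8.1600^0.33 ≈ 1.9992, c* = (1−0.2)·1.9992 ≈ 1.5994.
At the golden rule the marginal product of capital equals n+δ: 0.33·k^(0.33−1) = 0.049. Solving, k_gold = (0.33/0.049)^(1/0.67) ≈ 17.2304.
y_gold = 17.2304^0.33 ≈ 2.5585, c_gold = y_gold − 0.049·k_gold ≈ 1.7142.
Gain: Δc = 1.7142 − 1.5994 ≈ 0.1148.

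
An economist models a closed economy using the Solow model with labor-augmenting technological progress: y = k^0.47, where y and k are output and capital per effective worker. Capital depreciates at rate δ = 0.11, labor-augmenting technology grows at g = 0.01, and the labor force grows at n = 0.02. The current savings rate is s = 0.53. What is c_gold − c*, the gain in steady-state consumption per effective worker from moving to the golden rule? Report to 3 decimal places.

Δc ≈ 0.021

Capital per effective worker breaks even when investment replaces (n + g + δ)·k; here n + g + δ = 0.14.
Current steady state (s = 0.53): k* = (0.53/0.14)^(1/0.53) ≈ 12.3266, y* = 12.3266^0.47 ≈ 3.2561, c* = (1−0.53)·3.2561 ≈ 1.5304.
Maximizing c = f(k) − (n+g+δ)·k gives f'(k) = n+g+δ, i.e. 0.47·k^(0.47−1) = 0.14, so k_gold = (0.47/0.14)^(1/0.53) ≈ 9.8264.
y_gold = 9.8264^0.47 ≈ 2.9270, c_gold = y_gold − 0.14·k_gold ≈ 1.5513.
Gain: Δc = 1.5513 − 1.5304 ≈ 0.0210.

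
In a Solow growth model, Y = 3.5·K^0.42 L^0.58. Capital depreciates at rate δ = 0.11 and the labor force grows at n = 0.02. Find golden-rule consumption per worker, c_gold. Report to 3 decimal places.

Break-even investment rate: n + δ = 0.02 + 0.11 = 0.13.
Setting f'(k) = n+δ gives 0.42·3.5·k^(0.42−1) = 0.13, hence k_gold = (0.42·3.5/0.13)^(1/0.58) ≈ 65.4880.
y_gold = 3.5·65.4880^0.42 ≈ 20.2701.
c_gold = y_gold − (n+δ)·k_gold = 20.2701 − 0.13·65.4880 ≈ 11.7567.

c_gold ≈ 11.757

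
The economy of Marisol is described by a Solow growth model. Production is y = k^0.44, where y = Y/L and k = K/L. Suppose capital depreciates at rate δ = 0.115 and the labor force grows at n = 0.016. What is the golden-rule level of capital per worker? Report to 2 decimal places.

Capital per worker breaks even when investment replaces (n + δ)·k; here n + δ = 0.131.
At the golden rule the marginal product of capital equals n+δ: 0.44·k^(0.44−1) = 0.131. Solving, k_gold = (0.44/0.131)^(1/0.56) ≈ 8.7018.

k_gold ≈ 8.70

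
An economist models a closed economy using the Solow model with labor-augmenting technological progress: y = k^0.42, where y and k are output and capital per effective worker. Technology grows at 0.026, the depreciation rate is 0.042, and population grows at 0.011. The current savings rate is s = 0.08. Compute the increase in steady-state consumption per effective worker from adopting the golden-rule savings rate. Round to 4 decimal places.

Δc ≈ 1.0164

The effective depreciation rate is n + g + δ = 0.011 + 0.026 + 0.042 = 0.079.
Current steady state (s = 0.08): k* = (0.08/0.079)^(1/0.58) ≈ 1.0219, y* = 1.0219^0.42 ≈ 1.0092, c* = (1−0.08)·1.0092 ≈ 0.9284.
Golden rule sets MPK = n+g+δ: 0.42·k^(0.42−1) = 0.079, so k_gold = (0.42/0.079)^(1/0.58) ≈ 17.8268.
y_gold = 17.8268^0.42 ≈ 3.3531, c_gold = y_gold − 0.079·k_gold ≈ 1.9448.
Gain: Δc = 1.9448 − 0.9284 ≈ 1.0164.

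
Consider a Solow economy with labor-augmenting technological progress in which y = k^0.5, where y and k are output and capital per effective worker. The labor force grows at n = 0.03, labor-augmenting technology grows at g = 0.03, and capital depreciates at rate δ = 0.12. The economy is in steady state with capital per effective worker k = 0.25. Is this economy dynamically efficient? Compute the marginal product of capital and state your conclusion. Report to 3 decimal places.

dynamically efficient; MPK ≈ 1.000

n + g + δ = 0.03 + 0.03 + 0.12 = 0.18.
MPK = 0.5·k^(0.5−1) = 0.5·0.25^(-0.5) ≈ 1.0000.
MPK > 0.18, so the economy is dynamically efficient (under-saving).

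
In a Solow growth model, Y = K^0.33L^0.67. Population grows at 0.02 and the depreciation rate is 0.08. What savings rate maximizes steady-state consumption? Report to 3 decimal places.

Break-even investment rate: n + δ = 0.02 + 0.08 = 0.1.
At the golden rule MPK = n+δ, and in any Cobb-Douglas steady state s = (n+δ)·k/y = MPK·k/y = capital's share 0.33.

s_gold = 0.330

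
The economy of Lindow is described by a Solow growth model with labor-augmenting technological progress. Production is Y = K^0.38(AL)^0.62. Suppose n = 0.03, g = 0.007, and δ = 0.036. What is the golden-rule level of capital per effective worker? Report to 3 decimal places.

k_gold ≈ 14.308

Break-even investment rate: n + g + δ = 0.03 + 0.007 + 0.036 = 0.073.
Maximizing c = f(k) − (n+g+δ)·k gives f'(k) = n+g+δ, i.e. 0.38·k^(0.38−1) = 0.073, so k_gold = (0.38/0.073)^(1/0.62) ≈ 14.3081.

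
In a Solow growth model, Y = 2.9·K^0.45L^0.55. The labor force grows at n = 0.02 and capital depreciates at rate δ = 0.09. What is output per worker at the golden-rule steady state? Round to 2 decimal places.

Capital per worker breaks even when investment replaces (n + δ)·k; here n + δ = 0.11.
At the golden rule the marginal product of capital equals n+δ: 0.45·2.9·k^(0.45−1) = 0.11. Solving, k_gold = (0.45·2.9/0.11)^(1/0.55) ≈ 89.7684.
Output: y_gold = 2.9·k_gold^0.45 = 2.9·89.7684^0.45 ≈ 21.9434.

y_gold ≈ 21.94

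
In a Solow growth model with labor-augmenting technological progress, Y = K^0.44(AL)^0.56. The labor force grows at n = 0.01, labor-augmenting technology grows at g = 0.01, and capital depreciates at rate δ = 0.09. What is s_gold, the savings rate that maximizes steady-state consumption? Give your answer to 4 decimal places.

s_gold = 0.4400

n + g + δ = 0.01 + 0.01 + 0.09 = 0.11.
At the golden rule MPK = n+g+δ, and in any Cobb-Douglas steady state s = (n+g+δ)·k/y = MPK·k/y = capital's share 0.44.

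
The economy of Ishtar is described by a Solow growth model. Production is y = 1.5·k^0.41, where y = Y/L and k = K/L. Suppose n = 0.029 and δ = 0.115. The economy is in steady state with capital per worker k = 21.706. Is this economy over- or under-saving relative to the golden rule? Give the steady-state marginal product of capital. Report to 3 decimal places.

The effective depreciation rate is n + δ = 0.029 + 0.115 = 0.144.
MPK = 0.41·1.5·k^(0.41−1) = 0.41·1.5·21.706^(-0.59) ≈ 0.1001.
MPK < 0.144, so the economy is dynamically inefficient (over-saving).

over-saving; MPK ≈ 0.100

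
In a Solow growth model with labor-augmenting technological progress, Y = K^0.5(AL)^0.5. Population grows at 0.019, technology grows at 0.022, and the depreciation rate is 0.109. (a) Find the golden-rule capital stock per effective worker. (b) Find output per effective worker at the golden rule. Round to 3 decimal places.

(a) k_gold ≈ 11.111; (b) y_gold ≈ 3.333

Break-even investment rate: n + g + δ = 0.019 + 0.022 + 0.109 = 0.15.
Maximizing c = f(k) − (n+g+δ)·k gives f'(k) = n+g+δ, i.e. 0.5·k^(0.5−1) = 0.15, so k_gold = (0.5/0.15)^(1/0.5) ≈ 11.1111.
y_gold = 11.1111^0.5 ≈ 3.3333.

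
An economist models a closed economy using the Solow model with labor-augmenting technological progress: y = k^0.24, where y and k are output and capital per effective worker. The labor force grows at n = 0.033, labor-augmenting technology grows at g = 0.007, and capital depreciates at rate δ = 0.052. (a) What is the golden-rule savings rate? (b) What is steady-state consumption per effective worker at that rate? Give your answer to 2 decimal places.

(a) s_gold = 0.24; (b) c_gold ≈ 1.03

Capital per effective worker breaks even when investment replaces (n + g + δ)·k; here n + g + δ = 0.092.
For Cobb-Douglas, s_gold equals capital's share: s_gold = 0.24.
Golden rule sets MPK = n+g+δ: 0.24·k^(0.24−1) = 0.092, so k_gold = (0.24/0.092)^(1/0.76) ≈ 3.5312.
y_gold = 3.5312^0.24 ≈ 1.3536; c_gold = (1−0.24)·y_gold ≈ 1.0288.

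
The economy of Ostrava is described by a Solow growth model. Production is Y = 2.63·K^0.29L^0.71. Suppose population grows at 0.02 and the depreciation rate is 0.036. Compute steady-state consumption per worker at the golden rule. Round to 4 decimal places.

c_gold ≈ 5.4258

Capital per worker breaks even when investment replaces (n + δ)·k; here n + δ = 0.056.
Setting f'(k) = n+δ gives 0.29·2.63·k^(0.29−1) = 0.056, hence k_gold = (0.29·2.63/0.056)^(1/0.71) ≈ 39.5746.
y_gold = 2.63·39.5746^0.29 ≈ 7.6420.
c_gold = y_gold − (n+δ)·k_gold = 7.6420 − 0.056·39.5746 ≈ 5.4258.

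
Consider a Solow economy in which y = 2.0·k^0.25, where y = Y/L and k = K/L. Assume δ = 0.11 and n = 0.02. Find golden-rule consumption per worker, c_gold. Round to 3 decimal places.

n + δ = 0.02 + 0.11 = 0.13.
Golden rule sets MPK = n+δ: 0.25·2.0·k^(0.25−1) = 0.13, so k_gold = (0.25·2.0/0.13)^(1/0.75) ≈ 6.0261.
y_gold = 2.0·6.0261^0.25 ≈ 3.1336.
c_gold = y_gold − (n+δ)·k_gold = 3.1336 − 0.13·6.0261 ≈ 2.3502.

c_gold ≈ 2.350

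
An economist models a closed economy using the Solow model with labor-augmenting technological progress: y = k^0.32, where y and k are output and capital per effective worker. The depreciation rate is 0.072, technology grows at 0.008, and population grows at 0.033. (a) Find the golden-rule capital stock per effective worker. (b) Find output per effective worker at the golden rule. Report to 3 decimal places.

(a) k_gold ≈ 4.622; (b) y_gold ≈ 1.632

The effective depreciation rate is n + g + δ = 0.033 + 0.008 + 0.072 = 0.113.
Setting f'(k) = n+g+δ gives 0.32·k^(0.32−1) = 0.113, hence k_gold = (0.32/0.113)^(1/0.68) ≈ 4.6218.
y_gold = 4.6218^0.32 ≈ 1.6321.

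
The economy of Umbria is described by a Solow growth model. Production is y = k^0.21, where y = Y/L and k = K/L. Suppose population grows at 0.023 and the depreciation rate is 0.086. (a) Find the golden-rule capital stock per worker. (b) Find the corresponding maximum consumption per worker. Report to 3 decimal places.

The effective depreciation rate is n + δ = 0.023 + 0.086 = 0.109.
At the golden rule the marginal product of capital equals n+δ: 0.21·k^(0.21−1) = 0.109. Solving, k_gold = (0.21/0.109)^(1/0.79) ≈ 2.2935.
y_gold = 2.2935^0.21 ≈ 1.1904; c_gold = y_gold − 0.109·k_gold ≈ 0.9404.

(a) k_gold ≈ 2.293; (b) c_gold ≈ 0.940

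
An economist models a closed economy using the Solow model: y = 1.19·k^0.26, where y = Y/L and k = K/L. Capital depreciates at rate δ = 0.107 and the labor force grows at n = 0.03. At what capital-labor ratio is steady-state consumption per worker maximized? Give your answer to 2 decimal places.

k_gold ≈ 3.01

The effective depreciation rate is n + δ = 0.03 + 0.107 = 0.137.
Setting f'(k) = n+δ gives 0.26·1.19·k^(0.26−1) = 0.137, hence k_gold = (0.26·1.19/0.137)^(1/0.74) ≈ 3.0068.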